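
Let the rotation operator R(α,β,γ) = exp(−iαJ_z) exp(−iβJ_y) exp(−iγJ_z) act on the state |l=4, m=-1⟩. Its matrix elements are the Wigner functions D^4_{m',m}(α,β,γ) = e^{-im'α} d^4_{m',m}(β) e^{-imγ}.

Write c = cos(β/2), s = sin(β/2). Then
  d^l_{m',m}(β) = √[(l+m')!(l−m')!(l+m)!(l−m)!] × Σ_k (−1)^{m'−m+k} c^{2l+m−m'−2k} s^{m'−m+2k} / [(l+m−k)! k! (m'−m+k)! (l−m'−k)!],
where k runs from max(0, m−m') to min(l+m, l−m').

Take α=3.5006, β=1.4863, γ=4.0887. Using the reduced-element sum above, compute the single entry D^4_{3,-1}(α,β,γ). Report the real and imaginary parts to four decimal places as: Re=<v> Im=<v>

Re=0.3988 Im=-0.0521

Split into d^4_{3,-1}(β=1.4863) × two z-phases.
Half-angle: c=0.736341, s=0.676611. N=√(5040·1·6·120)=1904.940944
Admissible k: 0..1 (factorial args all ≥0)
  k=0: (−1)^4·1904.9409/(144)·0.7363^4·0.6766^4 = +0.815061
  k=1: (−1)^5·1904.9409/(240)·0.7363^2·0.6766^6 = -0.412916
d^4_{3,-1}(1.4863) = +0.815061 -0.412916 = +0.402146
Phases: e^{-i·(3)·3.5006}=-0.473953+0.880550i, e^{-i·(-1)·4.0887}=-0.584034-0.811729i ⇒ D=+0.398757-0.052098i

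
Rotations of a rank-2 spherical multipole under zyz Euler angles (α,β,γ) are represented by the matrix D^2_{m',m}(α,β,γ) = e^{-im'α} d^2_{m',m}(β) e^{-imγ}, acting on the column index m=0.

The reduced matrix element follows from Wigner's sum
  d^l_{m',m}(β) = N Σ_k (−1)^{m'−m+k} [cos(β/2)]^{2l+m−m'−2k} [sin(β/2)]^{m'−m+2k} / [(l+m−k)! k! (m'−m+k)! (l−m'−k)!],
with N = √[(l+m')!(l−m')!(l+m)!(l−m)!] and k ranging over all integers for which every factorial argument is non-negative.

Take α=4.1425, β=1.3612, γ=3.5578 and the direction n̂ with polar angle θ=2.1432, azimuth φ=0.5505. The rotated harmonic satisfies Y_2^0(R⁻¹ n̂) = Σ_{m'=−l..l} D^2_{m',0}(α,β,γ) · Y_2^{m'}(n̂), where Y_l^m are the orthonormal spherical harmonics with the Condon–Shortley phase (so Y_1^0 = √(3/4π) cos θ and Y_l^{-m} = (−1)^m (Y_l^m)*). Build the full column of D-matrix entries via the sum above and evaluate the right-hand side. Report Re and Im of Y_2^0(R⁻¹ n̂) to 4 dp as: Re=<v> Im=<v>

Re=0.3729 Im=0.0000

Need the full column D^2_{m',0} for m'=−2..2 at α=4.1425, β=1.3612, γ=3.5578.
cos(β/2)=0.777195, sin(β/2)=0.629259
d^2_{-2,0}: single k=2 term ⇒ +0.585862;  D = -0.244771+0.532280i
d^2_{-1,0}: k∈[1..2] ⇒ +0.723596 -0.474346 = +0.249250;  D = -0.134480-0.209859i
d^2_{0,0}: k∈[0..2] ⇒ +0.364855 -0.956709 +0.156790 = -0.435063;  D = -0.435063+0.000000i
d^2_{1,0}: k∈[0..1] ⇒ -0.723596 +0.474346 = -0.249250;  D = +0.134480-0.209859i
d^2_{2,0}: single k=0 term ⇒ +0.585862;  D = -0.244771-0.532280i
Y_2^{m'}(θ=2.1432,φ=0.5505) and Σ D·Y over m':
  (-0.2448+0.5323i)·(+0.1236-0.2434i)  (-0.1345-0.2099i)·(-0.2998+0.1840i)  (-0.4351+0.0000i)·(-0.0378+0.0000i)  (+0.1345-0.2099i)·(+0.2998+0.1840i)  (-0.2448-0.5323i)·(+0.1236+0.2434i)
Y_2^0(R⁻¹ n̂) = +0.372901+0.000000i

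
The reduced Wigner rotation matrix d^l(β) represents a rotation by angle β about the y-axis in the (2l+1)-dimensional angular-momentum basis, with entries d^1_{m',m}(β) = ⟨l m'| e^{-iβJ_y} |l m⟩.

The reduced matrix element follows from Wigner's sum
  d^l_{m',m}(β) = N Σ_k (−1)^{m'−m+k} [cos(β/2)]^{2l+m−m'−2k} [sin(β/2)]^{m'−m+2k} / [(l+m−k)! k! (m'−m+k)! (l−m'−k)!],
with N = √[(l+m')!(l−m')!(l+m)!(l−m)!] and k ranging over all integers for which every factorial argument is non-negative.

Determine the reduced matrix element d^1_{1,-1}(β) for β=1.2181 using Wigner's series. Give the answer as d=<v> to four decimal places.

d^1_{1,-1}(β=1.2181) via Wigner's sum:
Half-angle: c=0.820192, s=0.572089. N=√(2·1·1·2)=2.000000
k: max(0,(-1)−(1))=0 … min(1+(-1),1−(1))=0
  k=0: (−1)^2·2.0000/(2)·0.8202^0·0.5721^2 = +0.327285
d^1_{1,-1}(1.2181) = +0.327285

d=0.3273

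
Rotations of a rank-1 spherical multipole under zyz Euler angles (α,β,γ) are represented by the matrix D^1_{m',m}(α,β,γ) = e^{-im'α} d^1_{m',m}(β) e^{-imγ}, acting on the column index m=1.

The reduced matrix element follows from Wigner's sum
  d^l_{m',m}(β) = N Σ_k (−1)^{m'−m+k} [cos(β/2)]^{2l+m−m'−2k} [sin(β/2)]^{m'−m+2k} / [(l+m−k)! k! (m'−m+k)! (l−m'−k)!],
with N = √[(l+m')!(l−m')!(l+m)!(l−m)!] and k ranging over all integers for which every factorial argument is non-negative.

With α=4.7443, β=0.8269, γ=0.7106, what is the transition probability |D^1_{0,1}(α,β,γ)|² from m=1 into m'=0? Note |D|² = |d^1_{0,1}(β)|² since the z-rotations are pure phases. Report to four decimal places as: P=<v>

D^1_{0,1}(4.7443,0.8269,0.7106) = e^{-i·0·4.7443}·d^1_{0,1}(0.8269)·e^{-i·1·0.7106}. Compute d first:
With c≡cos(β/2)=0.915740 and s≡sin(β/2)=0.401771, N=[1·1·2·1]^{1/2}=1.414214
k: max(0,(1)−(0))=1 … min(1+(1),1−(0))=1
  k=1: (−1)^0·1.4142/(1)·0.9157^1·0.4018^1 = +0.520314
d^1_{0,1}(0.8269) = +0.520314
|D^1_{0,1}|² = |d^1_{0,1}(β)|² = (+0.520314)² = 0.270727 (the z-rotation phases have unit modulus)

P=0.2707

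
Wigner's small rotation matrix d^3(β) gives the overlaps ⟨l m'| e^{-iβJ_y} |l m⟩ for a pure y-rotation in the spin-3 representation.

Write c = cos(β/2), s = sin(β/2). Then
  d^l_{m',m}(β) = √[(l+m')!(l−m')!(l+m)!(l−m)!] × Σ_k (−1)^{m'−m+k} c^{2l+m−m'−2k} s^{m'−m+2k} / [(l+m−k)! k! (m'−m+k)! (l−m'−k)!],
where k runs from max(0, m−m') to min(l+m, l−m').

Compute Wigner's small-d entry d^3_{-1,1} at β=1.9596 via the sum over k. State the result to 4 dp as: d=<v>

d=-0.4543

d^3_{-1,1}(β=1.9596) via Wigner's sum:
With c≡cos(β/2)=0.557189 and s≡sin(β/2)=0.830386, N=[2·24·24·2]^{1/2}=48.000000
Admissible k: 2..4 (factorial args all ≥0)
  k=2: (−1)^0·48.0000/(8)·0.5572^4·0.8304^2 = +0.398768
  k=3: (−1)^1·48.0000/(6)·0.5572^2·0.8304^4 = -1.180904
  k=4: (−1)^2·48.0000/(48)·0.5572^0·0.8304^6 = +0.327854
d^3_{-1,1}(1.9596) = +0.398768 -1.180904 +0.327854 = -0.454282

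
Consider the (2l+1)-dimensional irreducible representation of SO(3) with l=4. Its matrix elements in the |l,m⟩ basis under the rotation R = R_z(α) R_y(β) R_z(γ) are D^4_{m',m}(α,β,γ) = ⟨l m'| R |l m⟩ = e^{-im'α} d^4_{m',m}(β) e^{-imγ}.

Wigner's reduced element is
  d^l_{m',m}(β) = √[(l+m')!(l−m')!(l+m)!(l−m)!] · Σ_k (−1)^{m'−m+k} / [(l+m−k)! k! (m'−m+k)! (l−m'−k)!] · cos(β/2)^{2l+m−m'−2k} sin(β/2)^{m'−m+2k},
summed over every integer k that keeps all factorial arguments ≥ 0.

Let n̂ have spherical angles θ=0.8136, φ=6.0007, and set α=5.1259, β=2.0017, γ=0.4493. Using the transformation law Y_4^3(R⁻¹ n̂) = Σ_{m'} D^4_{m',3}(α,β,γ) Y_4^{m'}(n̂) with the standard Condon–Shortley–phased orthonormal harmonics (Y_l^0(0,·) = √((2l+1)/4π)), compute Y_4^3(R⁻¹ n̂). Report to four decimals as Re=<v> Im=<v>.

Need the full column D^4_{m',3} for m'=−4..4 at α=5.1259, β=2.0017, γ=0.4493.
cos(β/2)=0.539587, sin(β/2)=0.841930
d^4_{-4,3}: single k=7 term ⇒ +0.457655;  D = +0.436375+0.137930i
d^4_{-3,3}: k∈[6..7] ⇒ +0.725899 -0.252469 = +0.473431;  D = +0.050733+0.470705i
d^4_{-2,3}: k∈[5..6] ⇒ +0.746018 -0.605420 = +0.140597;  D = -0.121952+0.069967i
d^4_{-1,3}: k∈[4..5] ⇒ +0.563467 -0.823093 = -0.259626;  D = +0.208801+0.154298i
d^4_{0,3}: k∈[3..4] ⇒ +0.322997 -0.786372 = -0.463375;  D = -0.102431+0.451911i
d^4_{1,3}: k∈[2..3] ⇒ +0.138864 -0.563467 = -0.424603;  D = -0.416912+0.080446i
d^4_{2,3}: k∈[1..2] ⇒ +0.041954 -0.306422 = -0.264468;  D = -0.150229-0.217657i
d^4_{3,3}: k∈[0..1] ⇒ +0.007186 -0.122467 = -0.115281;  D = +0.060566-0.098089i
d^4_{4,3}: single k=0 term ⇒ -0.031714;  D = +0.031405+0.004414i
Y_4^{m'}(θ=0.8136,φ=6.0007) and Σ D·Y over m':
  (+0.4364+0.1379i)·(+0.0527+0.1117i)  (+0.0507+0.4707i)·(+0.2184+0.2474i)  (-0.1220+0.0700i)·(+0.3436+0.2178i)  (+0.2088+0.1543i)·(+0.0687+0.0199i)  (-0.1024+0.4519i)·(-0.3558+0.0000i)  (-0.4169+0.0804i)·(-0.0687+0.0199i)  (-0.1502-0.2177i)·(+0.3436-0.2178i)  (+0.0606-0.0981i)·(-0.2184+0.2474i)  (+0.0314+0.0044i)·(+0.0527-0.1117i)
Y_4^3(R⁻¹ n̂) = -0.166059+0.000055i

Re=-0.1661 Im=0.0001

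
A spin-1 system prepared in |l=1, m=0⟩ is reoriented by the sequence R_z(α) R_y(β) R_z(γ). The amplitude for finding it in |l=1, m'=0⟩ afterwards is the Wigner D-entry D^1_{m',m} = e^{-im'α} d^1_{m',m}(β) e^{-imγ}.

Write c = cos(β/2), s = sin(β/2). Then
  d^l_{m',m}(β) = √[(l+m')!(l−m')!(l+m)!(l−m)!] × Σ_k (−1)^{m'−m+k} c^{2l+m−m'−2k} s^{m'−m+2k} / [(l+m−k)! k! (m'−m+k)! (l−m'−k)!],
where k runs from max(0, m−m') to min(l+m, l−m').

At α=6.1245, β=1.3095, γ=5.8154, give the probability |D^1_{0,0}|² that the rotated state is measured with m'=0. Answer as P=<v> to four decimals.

Split into d^1_{0,0}(β=1.3095) × two z-phases.
Half-angle: c=0.793200, s=0.608961. N=√(1·1·1·1)=1.000000
Admissible k: 0..1 (factorial args all ≥0)
  k=0: (−1)^0·1.0000/(1)·0.7932^2·0.6090^0 = +0.629167
  k=1: (−1)^1·1.0000/(1)·0.7932^0·0.6090^2 = -0.370833
d^1_{0,0}(1.3095) = +0.629167 -0.370833 = +0.258333
|D^1_{0,0}|² = |d^1_{0,0}(β)|² = (+0.258333)² = 0.066736 (the z-rotation phases have unit modulus)

P=0.0667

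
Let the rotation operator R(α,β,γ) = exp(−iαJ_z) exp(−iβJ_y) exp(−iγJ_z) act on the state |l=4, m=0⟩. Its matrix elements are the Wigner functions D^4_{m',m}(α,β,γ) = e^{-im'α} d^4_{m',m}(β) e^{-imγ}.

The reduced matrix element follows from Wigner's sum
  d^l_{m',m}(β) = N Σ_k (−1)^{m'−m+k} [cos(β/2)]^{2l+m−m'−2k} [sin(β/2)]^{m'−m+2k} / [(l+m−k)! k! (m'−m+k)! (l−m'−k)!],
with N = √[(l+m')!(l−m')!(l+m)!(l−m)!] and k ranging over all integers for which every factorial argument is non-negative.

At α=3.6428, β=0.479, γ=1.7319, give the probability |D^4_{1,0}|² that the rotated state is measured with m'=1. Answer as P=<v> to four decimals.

D^4_{1,0}(3.6428,0.479,1.7319) = e^{-i·1·3.6428}·d^4_{1,0}(0.479)·e^{-i·0·1.7319}. Compute d first:
c=cos(0.479/2)=0.971457, s=sin(0.479/2)=0.237217; N=√[120·6·24·24]=643.987578
k∈{0,1,2,3} keeps every argument non-negative
  k=0: (−1)^1·643.9876/(144)·0.9715^7·0.2372^1 = -0.866213
  k=1: (−1)^2·643.9876/(24)·0.9715^5·0.2372^3 = +0.309899
  k=2: (−1)^3·643.9876/(24)·0.9715^3·0.2372^5 = -0.018478
  k=3: (−1)^4·643.9876/(144)·0.9715^1·0.2372^7 = +0.000184
d^4_{1,0}(0.479) = -0.866213 +0.309899 -0.018478 +0.000184 = -0.574609
|D^4_{1,0}|² = |d^4_{1,0}(β)|² = (-0.574609)² = 0.330175 (the z-rotation phases have unit modulus)

P=0.3302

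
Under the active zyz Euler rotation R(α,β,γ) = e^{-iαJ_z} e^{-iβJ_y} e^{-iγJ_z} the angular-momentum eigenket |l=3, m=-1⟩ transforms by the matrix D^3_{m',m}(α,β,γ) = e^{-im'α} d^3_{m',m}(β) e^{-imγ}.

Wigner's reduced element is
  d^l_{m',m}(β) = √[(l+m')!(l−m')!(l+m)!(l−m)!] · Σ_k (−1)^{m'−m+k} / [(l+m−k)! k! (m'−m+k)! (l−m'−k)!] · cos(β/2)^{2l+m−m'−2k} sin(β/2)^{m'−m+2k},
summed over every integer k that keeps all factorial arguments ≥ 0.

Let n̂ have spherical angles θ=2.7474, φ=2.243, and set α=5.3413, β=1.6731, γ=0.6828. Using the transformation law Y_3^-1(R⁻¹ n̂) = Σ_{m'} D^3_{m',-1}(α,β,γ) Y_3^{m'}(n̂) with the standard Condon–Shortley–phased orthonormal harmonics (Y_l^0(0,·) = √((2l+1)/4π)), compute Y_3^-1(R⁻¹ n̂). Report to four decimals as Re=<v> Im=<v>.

Need the full column D^3_{m',-1} for m'=−3..3 at α=5.3413, β=1.6731, γ=0.6828.
cos(β/2)=0.670028, sin(β/2)=0.742336
d^3_{-3,-1}: single k=2 term ⇒ +0.430148;  D = -0.232867-0.361663i
d^3_{-2,-1}: k∈[1..2] ⇒ +0.317004 -0.778234 = -0.461230;  D = -0.166713+0.430046i
d^3_{-1,-1}: k∈[0..2] ⇒ +0.090481 -0.888510 +0.817973 = +0.019944;  D = +0.019278-0.005110i
d^3_{0,-1}: k∈[0..2] ⇒ -0.347261 +1.278769 -0.523222 = +0.408286;  D = +0.316752+0.257615i
d^3_{1,-1}: k∈[0..2] ⇒ +0.666383 -1.090631 +0.167341 = -0.256907;  D = +0.013838-0.256534i
d^3_{2,-1}: k∈[0..1] ⇒ -0.778234 +0.477634 = -0.300600;  D = +0.252257-0.163482i
d^3_{3,-1}: single k=0 term ⇒ +0.527999;  D = -0.492865-0.189388i
Y_3^{m'}(θ=2.7474,φ=2.243) and Σ D·Y over m':
  (-0.2329-0.3617i)·(+0.0213-0.0102i)  (-0.1667+0.4300i)·(+0.0312-0.1356i)  (+0.0193-0.0051i)·(-0.2522-0.3168i)  (+0.3168+0.2576i)·(-0.4350+0.0000i)  (+0.0138-0.2565i)·(+0.2522-0.3168i)  (+0.2523-0.1635i)·(+0.0312+0.1356i)  (-0.4929-0.1894i)·(-0.0213-0.0102i)
Y_3^-1(R⁻¹ n̂) = -0.138955-0.117077i

Re=-0.1390 Im=-0.1171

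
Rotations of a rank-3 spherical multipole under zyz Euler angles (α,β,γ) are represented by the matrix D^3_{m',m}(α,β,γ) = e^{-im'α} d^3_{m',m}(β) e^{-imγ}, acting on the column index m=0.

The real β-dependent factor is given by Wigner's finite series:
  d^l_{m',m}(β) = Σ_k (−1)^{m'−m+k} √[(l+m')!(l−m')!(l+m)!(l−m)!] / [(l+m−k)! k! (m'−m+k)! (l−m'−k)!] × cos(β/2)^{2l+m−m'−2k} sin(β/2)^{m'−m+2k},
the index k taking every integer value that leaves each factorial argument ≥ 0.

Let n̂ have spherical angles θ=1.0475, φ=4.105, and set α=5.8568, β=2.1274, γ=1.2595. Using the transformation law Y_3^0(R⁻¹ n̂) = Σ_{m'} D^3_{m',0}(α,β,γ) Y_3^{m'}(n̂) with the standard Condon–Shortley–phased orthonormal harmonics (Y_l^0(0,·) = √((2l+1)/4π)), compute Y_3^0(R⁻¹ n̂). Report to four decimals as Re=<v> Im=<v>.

Need the full column D^3_{m',0} for m'=−3..3 at α=5.8568, β=2.1274, γ=1.2595.
cos(β/2)=0.485641, sin(β/2)=0.874158
d^3_{-3,0}: single k=3 term ⇒ +0.342162;  D = +0.098380-0.327713i
d^3_{-2,0}: k∈[2..3] ⇒ +0.232810 -0.754313 = -0.521503;  D = -0.343096+0.392747i
d^3_{-1,0}: k∈[1..3] ⇒ +0.081801 -0.795112 +0.858730 = +0.145419;  D = +0.132399-0.060143i
d^3_{0,0}: k∈[0..3] ⇒ +0.013119 -0.382546 +1.239463 -0.446211 = +0.423824;  D = +0.423824+0.000000i
d^3_{1,0}: k∈[0..2] ⇒ -0.081801 +0.795112 -0.858730 = -0.145419;  D = -0.132399-0.060143i
d^3_{2,0}: k∈[0..1] ⇒ +0.232810 -0.754313 = -0.521503;  D = -0.343096-0.392747i
d^3_{3,0}: single k=0 term ⇒ -0.342162;  D = -0.098380-0.327713i
Y_3^{m'}(θ=1.0475,φ=4.105) and Σ D·Y over m':
  (+0.0984-0.3277i)·(+0.2626+0.0674i)  (-0.3431+0.3927i)·(-0.1336-0.3591i)  (+0.1324-0.0601i)·(-0.0397+0.0572i)  (+0.4238+0.0000i)·(-0.3266+0.0000i)  (-0.1324-0.0601i)·(+0.0397+0.0572i)  (-0.3431-0.3927i)·(-0.1336+0.3591i)  (-0.0984-0.3277i)·(-0.2626+0.0674i)
Y_3^0(R⁻¹ n̂) = +0.327561+0.000000i

Re=0.3276 Im=0.0000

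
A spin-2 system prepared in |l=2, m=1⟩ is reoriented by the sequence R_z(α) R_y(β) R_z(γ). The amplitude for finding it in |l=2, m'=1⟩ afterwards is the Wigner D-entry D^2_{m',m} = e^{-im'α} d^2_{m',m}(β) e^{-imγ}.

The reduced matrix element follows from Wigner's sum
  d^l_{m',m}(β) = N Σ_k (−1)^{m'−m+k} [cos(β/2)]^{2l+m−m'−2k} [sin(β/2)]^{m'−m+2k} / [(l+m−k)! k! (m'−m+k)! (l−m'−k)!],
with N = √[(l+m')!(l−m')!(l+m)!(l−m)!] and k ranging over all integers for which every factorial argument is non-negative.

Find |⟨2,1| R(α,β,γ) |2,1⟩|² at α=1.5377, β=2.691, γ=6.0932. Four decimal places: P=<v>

P=0.0195

D^2_{1,1}(1.5377,2.691,6.0932) = e^{-i·1·1.5377}·d^2_{1,1}(2.691)·e^{-i·1·6.0932}. Compute d first:
c=cos(2.691/2)=0.223395, s=sin(2.691/2)=0.974728; N=√[6·1·6·1]=6.000000
k∈{0,1} keeps every argument non-negative
  k=0: (−1)^0·6.0000/(6)·0.2234^4·0.9747^0 = +0.002491
  k=1: (−1)^1·6.0000/(2)·0.2234^2·0.9747^2 = -0.142245
d^2_{1,1}(2.691) = +0.002491 -0.142245 = -0.139754
|D^2_{1,1}|² = |d^2_{1,1}(β)|² = (-0.139754)² = 0.019531 (the z-rotation phases have unit modulus)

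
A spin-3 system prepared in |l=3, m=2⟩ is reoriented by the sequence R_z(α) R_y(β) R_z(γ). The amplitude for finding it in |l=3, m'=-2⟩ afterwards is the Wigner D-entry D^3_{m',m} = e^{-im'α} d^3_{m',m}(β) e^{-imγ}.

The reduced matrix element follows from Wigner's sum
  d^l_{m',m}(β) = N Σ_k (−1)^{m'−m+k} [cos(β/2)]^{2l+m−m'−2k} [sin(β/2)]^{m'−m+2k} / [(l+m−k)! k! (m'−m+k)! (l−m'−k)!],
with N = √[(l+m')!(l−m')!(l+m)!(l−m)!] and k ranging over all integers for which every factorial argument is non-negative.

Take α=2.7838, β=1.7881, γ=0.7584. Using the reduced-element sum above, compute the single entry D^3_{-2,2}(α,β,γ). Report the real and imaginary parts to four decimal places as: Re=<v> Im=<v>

Re=-0.3071 Im=-0.3944

Split into d^3_{-2,2}(β=1.7881) × two z-phases.
c=cos(1.7881/2)=0.626260, s=sin(1.7881/2)=0.779614; N=√[1·120·120·1]=120.000000
k: max(0,(2)−(-2))=4 … min(3+(2),3−(-2))=5
  k=4: (−1)^0·120.0000/(24)·0.6263^2·0.7796^4 = +0.724434
  k=5: (−1)^1·120.0000/(120)·0.6263^0·0.7796^6 = -0.224533
d^3_{-2,2}(1.7881) = +0.724434 -0.224533 = +0.499901
Phases: e^{-i·(-2)·2.7838}=+0.754709-0.656059i, e^{-i·(2)·0.7584}=+0.053970-0.998543i ⇒ D=-0.307125-0.394430i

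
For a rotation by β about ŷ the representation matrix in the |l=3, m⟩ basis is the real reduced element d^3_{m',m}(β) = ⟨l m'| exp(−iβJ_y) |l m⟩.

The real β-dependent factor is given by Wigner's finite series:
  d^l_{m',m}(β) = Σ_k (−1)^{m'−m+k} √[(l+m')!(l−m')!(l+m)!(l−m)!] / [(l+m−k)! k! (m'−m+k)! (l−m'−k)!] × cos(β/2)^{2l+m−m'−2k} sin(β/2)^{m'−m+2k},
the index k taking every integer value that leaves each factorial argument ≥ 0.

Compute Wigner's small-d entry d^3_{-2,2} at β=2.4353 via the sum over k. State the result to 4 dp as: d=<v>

d=-0.2188

d^3_{-2,2}(β=2.4353) via Wigner's sum:
Half-angle: c=0.345852, s=0.938289. N=√(1·120·120·1)=120.000000
k∈{4,5} keeps every argument non-negative
  k=4: (−1)^0·120.0000/(24)·0.3459^2·0.9383^4 = +0.463550
  k=5: (−1)^1·120.0000/(120)·0.3459^0·0.9383^6 = -0.682371
d^3_{-2,2}(2.4353) = +0.463550 -0.682371 = -0.218821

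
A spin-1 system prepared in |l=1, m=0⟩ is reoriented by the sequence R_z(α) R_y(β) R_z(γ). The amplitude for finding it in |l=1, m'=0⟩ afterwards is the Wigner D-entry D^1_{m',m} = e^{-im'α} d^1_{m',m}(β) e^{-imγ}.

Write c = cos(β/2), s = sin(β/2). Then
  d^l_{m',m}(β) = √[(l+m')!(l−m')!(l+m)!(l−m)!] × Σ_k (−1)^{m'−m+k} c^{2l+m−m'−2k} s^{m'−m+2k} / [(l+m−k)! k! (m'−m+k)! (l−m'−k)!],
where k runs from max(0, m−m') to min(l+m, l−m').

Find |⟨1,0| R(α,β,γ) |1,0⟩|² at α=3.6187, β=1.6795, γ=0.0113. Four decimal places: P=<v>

First d^1_{0,0}(β=1.6795), then the phase factors e^{-i(0)α} and e^{-i(0)γ}:
Half-angle: c=0.667649, s=0.744476. N=√(1·1·1·1)=1.000000
Admissible k: 0..1 (factorial args all ≥0)
  k=0: (−1)^0·1.0000/(1)·0.6676^2·0.7445^0 = +0.445755
  k=1: (−1)^1·1.0000/(1)·0.6676^0·0.7445^2 = -0.554245
d^1_{0,0}(1.6795) = +0.445755 -0.554245 = -0.108490
|D^1_{0,0}|² = |d^1_{0,0}(β)|² = (-0.108490)² = 0.011770 (the z-rotation phases have unit modulus)

P=0.0118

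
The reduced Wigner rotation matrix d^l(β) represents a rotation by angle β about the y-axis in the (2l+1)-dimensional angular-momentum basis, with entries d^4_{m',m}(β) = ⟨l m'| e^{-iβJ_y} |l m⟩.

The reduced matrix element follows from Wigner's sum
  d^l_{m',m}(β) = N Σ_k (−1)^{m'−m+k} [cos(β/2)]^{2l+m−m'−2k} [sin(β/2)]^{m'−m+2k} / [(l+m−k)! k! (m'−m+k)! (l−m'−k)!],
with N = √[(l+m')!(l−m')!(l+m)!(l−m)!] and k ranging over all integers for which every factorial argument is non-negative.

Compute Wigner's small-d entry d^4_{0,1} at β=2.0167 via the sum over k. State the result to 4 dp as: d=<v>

d^4_{0,1}(β=2.0167) via Wigner's sum:
With c≡cos(β/2)=0.533257 and s≡sin(β/2)=0.845953, N=[24·24·120·6]^{1/2}=643.987578
Admissible k: 1..4 (factorial args all ≥0)
  k=1: (−1)^0·643.9876/(144)·0.5333^7·0.8460^1 = +0.046389
  k=2: (−1)^1·643.9876/(24)·0.5333^5·0.8460^3 = -0.700469
  k=3: (−1)^2·643.9876/(24)·0.5333^3·0.8460^5 = +1.762820
  k=4: (−1)^3·643.9876/(144)·0.5333^1·0.8460^7 = -0.739394
d^4_{0,1}(2.0167) = +0.046389 -0.700469 +1.762820 -0.739394 = +0.369347

d=0.3693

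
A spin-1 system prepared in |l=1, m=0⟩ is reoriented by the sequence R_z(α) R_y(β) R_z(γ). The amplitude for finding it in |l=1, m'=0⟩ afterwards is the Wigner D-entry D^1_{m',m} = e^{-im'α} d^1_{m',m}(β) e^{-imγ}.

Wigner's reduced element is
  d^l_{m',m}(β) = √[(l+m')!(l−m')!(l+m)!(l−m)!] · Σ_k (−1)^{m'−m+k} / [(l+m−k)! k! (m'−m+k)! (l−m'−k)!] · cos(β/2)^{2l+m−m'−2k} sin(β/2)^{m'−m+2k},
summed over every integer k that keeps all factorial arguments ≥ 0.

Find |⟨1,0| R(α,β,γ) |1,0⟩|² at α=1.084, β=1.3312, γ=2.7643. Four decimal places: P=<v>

P=0.0563

Split into d^1_{0,0}(β=1.3312) × two z-phases.
c=cos(1.3312/2)=0.786546, s=sin(1.3312/2)=0.617531; N=√[1·1·1·1]=1.000000
k∈{0,1} keeps every argument non-negative
  k=0: (−1)^0·1.0000/(1)·0.7865^2·0.6175^0 = +0.618655
  k=1: (−1)^1·1.0000/(1)·0.7865^0·0.6175^2 = -0.381345
d^1_{0,0}(1.3312) = +0.618655 -0.381345 = +0.237311
|D^1_{0,0}|² = |d^1_{0,0}(β)|² = (+0.237311)² = 0.056316 (the z-rotation phases have unit modulus)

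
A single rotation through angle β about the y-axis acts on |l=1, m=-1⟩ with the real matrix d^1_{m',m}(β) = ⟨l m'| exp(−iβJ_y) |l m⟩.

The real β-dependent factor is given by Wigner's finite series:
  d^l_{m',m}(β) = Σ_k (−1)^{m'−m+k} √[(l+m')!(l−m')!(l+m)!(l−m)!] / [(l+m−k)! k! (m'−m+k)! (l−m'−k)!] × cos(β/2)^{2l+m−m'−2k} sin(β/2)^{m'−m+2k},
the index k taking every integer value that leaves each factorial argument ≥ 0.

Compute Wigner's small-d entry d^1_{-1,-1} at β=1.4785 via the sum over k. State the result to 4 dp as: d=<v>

d^1_{-1,-1}(β=1.4785) via Wigner's sum:
c=cos(1.4785/2)=0.738974, s=sin(1.4785/2)=0.673734; N=√[1·2·1·2]=2.000000
Admissible k: 0..0 (factorial args all ≥0)
  k=0: (−1)^0·2.0000/(2)·0.7390^2·0.6737^0 = +0.546083
d^1_{-1,-1}(1.4785) = +0.546083

d=0.5461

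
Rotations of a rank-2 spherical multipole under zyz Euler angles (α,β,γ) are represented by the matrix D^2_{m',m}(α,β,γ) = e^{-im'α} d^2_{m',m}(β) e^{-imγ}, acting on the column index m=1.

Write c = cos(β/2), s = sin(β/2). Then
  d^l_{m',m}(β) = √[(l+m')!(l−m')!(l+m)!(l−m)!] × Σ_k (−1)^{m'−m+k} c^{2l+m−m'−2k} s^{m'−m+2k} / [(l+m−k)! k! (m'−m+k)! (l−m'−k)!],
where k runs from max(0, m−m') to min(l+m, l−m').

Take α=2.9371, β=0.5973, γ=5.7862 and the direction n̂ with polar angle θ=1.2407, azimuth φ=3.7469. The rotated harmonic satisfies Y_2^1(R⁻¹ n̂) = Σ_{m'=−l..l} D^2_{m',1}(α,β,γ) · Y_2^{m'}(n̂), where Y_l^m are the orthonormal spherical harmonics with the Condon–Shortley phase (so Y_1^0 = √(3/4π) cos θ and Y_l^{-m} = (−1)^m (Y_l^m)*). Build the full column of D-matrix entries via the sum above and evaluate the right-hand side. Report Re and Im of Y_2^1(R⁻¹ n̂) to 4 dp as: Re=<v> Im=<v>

Re=0.0062 Im=-0.3789

Need the full column D^2_{m',1} for m'=−2..2 at α=2.9371, β=0.5973, γ=5.7862.
cos(β/2)=0.955735, sin(β/2)=0.294230
d^2_{-2,1}: single k=3 term ⇒ +0.048689;  D = +0.048500+0.004279i
d^2_{-1,1}: k∈[2..3] ⇒ +0.237230 -0.007495 = +0.229736;  D = -0.219979-0.066242i
d^2_{0,1}: k∈[1..2] ⇒ +0.629180 -0.059631 = +0.569548;  D = +0.500647+0.271548i
d^2_{1,1}: k∈[0..1] ⇒ +0.834352 -0.237230 = +0.597121;  D = -0.456135-0.385351i
d^2_{2,1}: single k=0 term ⇒ -0.513723;  D = -0.316927-0.404313i
Y_2^{m'}(θ=1.2407,φ=3.7469) and Σ D·Y over m':
  (+0.0485+0.0043i)·(+0.1218-0.3235i)  (-0.2200-0.0662i)·(-0.1948+0.1348i)  (+0.5006+0.2715i)·(-0.2160+0.0000i)  (-0.4561-0.3854i)·(+0.1948+0.1348i)  (-0.3169-0.4043i)·(+0.1218+0.3235i)
Y_2^1(R⁻¹ n̂) = +0.006216-0.378907i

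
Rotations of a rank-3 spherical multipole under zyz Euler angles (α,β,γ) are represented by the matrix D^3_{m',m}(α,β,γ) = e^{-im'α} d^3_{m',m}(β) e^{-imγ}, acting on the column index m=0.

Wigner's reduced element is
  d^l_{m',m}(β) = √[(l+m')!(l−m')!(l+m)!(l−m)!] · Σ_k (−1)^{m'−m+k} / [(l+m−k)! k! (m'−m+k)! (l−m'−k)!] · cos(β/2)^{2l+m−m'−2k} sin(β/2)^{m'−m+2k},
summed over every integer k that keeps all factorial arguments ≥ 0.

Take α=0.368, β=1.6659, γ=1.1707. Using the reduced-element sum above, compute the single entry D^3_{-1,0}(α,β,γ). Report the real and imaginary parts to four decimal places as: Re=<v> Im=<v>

Re=-0.3841 Im=-0.1481

First d^3_{-1,0}(β=1.6659), then the phase factors e^{-i(-1)α} and e^{-i(0)γ}:
c=cos(1.6659/2)=0.672696, s=sin(1.6659/2)=0.739919; N=√[2·24·6·6]=41.569219
k∈{1,2,3} keeps every argument non-negative
  k=1: (−1)^0·41.5692/(12)·0.6727^5·0.7399^1 = +0.353077
  k=2: (−1)^1·41.5692/(4)·0.6727^3·0.7399^3 = -1.281507
  k=3: (−1)^2·41.5692/(12)·0.6727^1·0.7399^5 = +0.516809
d^3_{-1,0}(1.6659) = +0.353077 -1.281507 +0.516809 = -0.411621
D = (+0.933049+0.359750i)·(-0.411621)·(+1.000000+0.000000i) = -0.384062-0.148081i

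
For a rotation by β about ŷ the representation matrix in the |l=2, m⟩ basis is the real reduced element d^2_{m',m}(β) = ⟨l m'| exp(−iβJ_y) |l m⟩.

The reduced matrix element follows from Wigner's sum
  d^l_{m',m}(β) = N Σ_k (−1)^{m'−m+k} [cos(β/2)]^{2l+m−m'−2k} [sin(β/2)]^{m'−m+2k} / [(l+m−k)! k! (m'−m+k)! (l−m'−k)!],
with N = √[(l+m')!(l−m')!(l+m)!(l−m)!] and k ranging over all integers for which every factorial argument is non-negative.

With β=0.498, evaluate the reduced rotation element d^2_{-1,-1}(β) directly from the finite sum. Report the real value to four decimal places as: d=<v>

d^2_{-1,-1}(β=0.498) via Wigner's sum:
With c≡cos(β/2)=0.969159 and s≡sin(β/2)=0.246435, N=[1·6·1·6]^{1/2}=6.000000
Admissible k: 0..1 (factorial args all ≥0)
  k=0: (−1)^0·6.0000/(6)·0.9692^4·0.2464^0 = +0.882228
  k=1: (−1)^1·6.0000/(2)·0.9692^2·0.2464^2 = -0.171126
d^2_{-1,-1}(0.498) = +0.882228 -0.171126 = +0.711102

d=0.7111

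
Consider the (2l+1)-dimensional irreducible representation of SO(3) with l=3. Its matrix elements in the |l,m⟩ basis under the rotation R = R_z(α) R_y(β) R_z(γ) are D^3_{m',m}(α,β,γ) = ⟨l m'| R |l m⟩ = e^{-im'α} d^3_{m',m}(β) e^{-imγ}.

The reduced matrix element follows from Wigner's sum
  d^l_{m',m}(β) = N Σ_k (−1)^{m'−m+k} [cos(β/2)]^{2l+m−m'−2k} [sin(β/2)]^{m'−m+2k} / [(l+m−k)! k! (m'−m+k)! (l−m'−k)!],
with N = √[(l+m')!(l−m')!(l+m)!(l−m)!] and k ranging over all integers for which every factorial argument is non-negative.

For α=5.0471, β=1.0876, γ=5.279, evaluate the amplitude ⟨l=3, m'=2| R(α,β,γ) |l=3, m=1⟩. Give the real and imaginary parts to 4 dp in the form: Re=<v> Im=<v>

First d^3_{2,1}(β=1.0876), then the phase factors e^{-i(2)α} and e^{-i(1)γ}:
c=cos(1.0876/2)=0.855749, s=sin(1.0876/2)=0.517392; N=√[120·1·24·2]=75.894664
k∈{0,1} keeps every argument non-negative
  k=0: (−1)^1·75.8947/(24)·0.8557^5·0.5174^1 = -0.750846
  k=1: (−1)^2·75.8947/(12)·0.8557^3·0.5174^3 = +0.548943
d^3_{2,1}(1.0876) = -0.750846 +0.548943 = -0.201903
Attach z-rotation phases: D = e^{-i(2)(5.0471)}·(-0.201903)·e^{-i(1)(5.279)} = +0.190695+0.066334i

Re=0.1907 Im=0.0663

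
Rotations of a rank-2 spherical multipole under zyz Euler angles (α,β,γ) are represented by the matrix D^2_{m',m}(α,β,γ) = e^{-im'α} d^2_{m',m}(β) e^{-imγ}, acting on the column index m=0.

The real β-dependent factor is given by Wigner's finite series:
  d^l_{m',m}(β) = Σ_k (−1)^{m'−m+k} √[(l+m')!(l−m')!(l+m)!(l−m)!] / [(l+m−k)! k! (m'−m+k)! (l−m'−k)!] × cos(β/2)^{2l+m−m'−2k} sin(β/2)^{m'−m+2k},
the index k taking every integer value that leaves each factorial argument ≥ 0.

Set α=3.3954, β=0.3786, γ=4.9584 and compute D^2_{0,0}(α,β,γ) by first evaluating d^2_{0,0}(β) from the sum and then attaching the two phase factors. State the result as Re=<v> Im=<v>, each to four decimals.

D^2_{0,0}(3.3954,0.3786,4.9584) = e^{-i·0·3.3954}·d^2_{0,0}(0.3786)·e^{-i·0·4.9584}. Compute d first:
Half-angle: c=0.982136, s=0.188171. N=√(2·2·2·2)=4.000000
k: max(0,(0)−(0))=0 … min(2+(0),2−(0))=2
  k=0: (−1)^0·4.0000/(4)·0.9821^4·0.1882^0 = +0.930437
  k=1: (−1)^1·4.0000/(1)·0.9821^2·0.1882^2 = -0.136619
  k=2: (−1)^2·4.0000/(4)·0.9821^0·0.1882^4 = +0.001254
d^2_{0,0}(0.3786) = +0.930437 -0.136619 +0.001254 = +0.795072
Phases: e^{-i·(0)·3.3954}=+1.000000+0.000000i, e^{-i·(0)·4.9584}=+1.000000+0.000000i ⇒ D=+0.795072+0.000000i

Re=0.7951 Im=0.0000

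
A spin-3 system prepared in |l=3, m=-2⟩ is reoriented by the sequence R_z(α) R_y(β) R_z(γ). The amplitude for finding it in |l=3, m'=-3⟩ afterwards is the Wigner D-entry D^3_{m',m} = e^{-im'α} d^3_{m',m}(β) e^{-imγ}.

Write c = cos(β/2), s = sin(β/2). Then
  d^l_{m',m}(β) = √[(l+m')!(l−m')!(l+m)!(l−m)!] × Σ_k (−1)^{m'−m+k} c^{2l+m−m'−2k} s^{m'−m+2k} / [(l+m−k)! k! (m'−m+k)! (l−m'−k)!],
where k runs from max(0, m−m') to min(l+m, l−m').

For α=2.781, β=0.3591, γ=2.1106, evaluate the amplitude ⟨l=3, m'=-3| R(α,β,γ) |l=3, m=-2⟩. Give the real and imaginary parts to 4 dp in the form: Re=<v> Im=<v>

Re=0.4034 Im=-0.0009

First d^3_{-3,-2}(β=0.3591), then the phase factors e^{-i(-3)α} and e^{-i(-2)γ}:
Half-angle: c=0.983924, s=0.178587. N=√(1·720·1·120)=293.938769
k: max(0,(-2)−(-3))=1 … min(3+(-2),3−(-3))=1
  k=1: (−1)^0·293.9388/(120)·0.9839^5·0.1786^1 = +0.403397
d^3_{-3,-2}(0.3591) = +0.403397
Phases: e^{-i·(-3)·2.781}=-0.469760+0.882794i, e^{-i·(-2)·2.1106}=-0.471675-0.881773i ⇒ D=+0.403397-0.000876i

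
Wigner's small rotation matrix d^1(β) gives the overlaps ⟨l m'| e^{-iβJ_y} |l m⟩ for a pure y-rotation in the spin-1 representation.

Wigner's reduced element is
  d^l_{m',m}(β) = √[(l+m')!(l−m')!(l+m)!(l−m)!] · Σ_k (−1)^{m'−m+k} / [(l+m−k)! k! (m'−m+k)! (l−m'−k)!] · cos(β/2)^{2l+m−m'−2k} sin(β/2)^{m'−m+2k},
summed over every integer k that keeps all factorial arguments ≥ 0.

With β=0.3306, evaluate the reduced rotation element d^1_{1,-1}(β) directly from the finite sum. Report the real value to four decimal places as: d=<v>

d^1_{1,-1}(β=0.3306) via Wigner's sum:
c=cos(0.3306/2)=0.986369, s=sin(0.3306/2)=0.164548; N=√[2·1·1·2]=2.000000
Admissible k: 0..0 (factorial args all ≥0)
  k=0: (−1)^2·2.0000/(2)·0.9864^0·0.1645^2 = +0.027076
d^1_{1,-1}(0.3306) = +0.027076

d=0.0271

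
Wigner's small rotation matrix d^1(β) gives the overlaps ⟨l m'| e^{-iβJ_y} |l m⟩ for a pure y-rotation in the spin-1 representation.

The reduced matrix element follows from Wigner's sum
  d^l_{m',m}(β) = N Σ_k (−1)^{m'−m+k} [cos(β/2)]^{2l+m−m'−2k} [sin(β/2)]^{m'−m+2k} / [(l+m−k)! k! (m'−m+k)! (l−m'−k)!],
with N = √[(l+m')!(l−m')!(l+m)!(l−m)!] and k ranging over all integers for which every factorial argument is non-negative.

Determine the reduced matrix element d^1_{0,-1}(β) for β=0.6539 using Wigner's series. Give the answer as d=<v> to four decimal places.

d^1_{0,-1}(β=0.6539) via Wigner's sum:
With c≡cos(β/2)=0.947026 and s≡sin(β/2)=0.321156, N=[1·1·1·2]^{1/2}=1.414214
The bounds max(0,m−m')=0 and min(l+m,l−m')=0 give 1 term
  k=0: (−1)^1·1.4142/(1)·0.9470^1·0.3212^1 = -0.430124
d^1_{0,-1}(0.6539) = -0.430124

d=-0.4301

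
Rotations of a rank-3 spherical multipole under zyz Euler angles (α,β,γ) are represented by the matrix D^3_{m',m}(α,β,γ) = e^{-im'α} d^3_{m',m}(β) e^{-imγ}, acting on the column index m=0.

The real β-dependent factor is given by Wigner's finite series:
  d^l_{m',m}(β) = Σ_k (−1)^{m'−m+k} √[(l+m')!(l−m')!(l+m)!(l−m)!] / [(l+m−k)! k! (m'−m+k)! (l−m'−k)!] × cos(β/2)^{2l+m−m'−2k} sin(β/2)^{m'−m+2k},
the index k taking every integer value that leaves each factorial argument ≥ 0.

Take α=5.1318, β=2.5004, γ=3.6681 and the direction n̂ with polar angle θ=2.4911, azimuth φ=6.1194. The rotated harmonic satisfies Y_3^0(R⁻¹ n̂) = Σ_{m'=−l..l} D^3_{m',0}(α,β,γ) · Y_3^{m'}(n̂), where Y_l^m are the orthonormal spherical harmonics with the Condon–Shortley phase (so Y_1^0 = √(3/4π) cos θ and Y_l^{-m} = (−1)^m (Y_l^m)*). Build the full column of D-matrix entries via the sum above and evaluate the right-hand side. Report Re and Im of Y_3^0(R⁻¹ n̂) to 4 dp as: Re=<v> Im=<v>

Need the full column D^3_{m',0} for m'=−3..3 at α=5.1318, β=2.5004, γ=3.6681.
cos(β/2)=0.315133, sin(β/2)=0.949048
d^3_{-3,0}: single k=3 term ⇒ +0.119635;  D = -0.113839+0.036788i
d^3_{-2,0}: k∈[2..3] ⇒ +0.048653 -0.441265 = -0.392612;  D = +0.262398+0.292047i
d^3_{-1,0}: k∈[1..3] ⇒ +0.010218 -0.278007 +0.840473 = +0.572684;  D = +0.233210-0.523049i
d^3_{0,0}: k∈[0..3] ⇒ +0.000979 -0.079945 +0.725072 -0.730682 = -0.084575;  D = -0.084575+0.000000i
d^3_{1,0}: k∈[0..2] ⇒ -0.010218 +0.278007 -0.840473 = -0.572684;  D = -0.233210-0.523049i
d^3_{2,0}: k∈[0..1] ⇒ +0.048653 -0.441265 = -0.392612;  D = +0.262398-0.292047i
d^3_{3,0}: single k=0 term ⇒ -0.119635;  D = +0.113839+0.036788i
Y_3^{m'}(θ=2.4911,φ=6.1194) and Σ D·Y over m':
  (-0.1138+0.0368i)·(+0.0817+0.0437i)  (+0.2624+0.2920i)·(-0.2824-0.0960i)  (+0.2332-0.5230i)·(+0.4183+0.0691i)  (-0.0846+0.0000i)·(-0.0494+0.0000i)  (-0.2332-0.5230i)·(-0.4183+0.0691i)  (+0.2624-0.2920i)·(-0.2824+0.0960i)  (+0.1138+0.0368i)·(-0.0817+0.0437i)
Y_3^0(R⁻¹ n̂) = +0.157640+0.000000i

Re=0.1576 Im=0.0000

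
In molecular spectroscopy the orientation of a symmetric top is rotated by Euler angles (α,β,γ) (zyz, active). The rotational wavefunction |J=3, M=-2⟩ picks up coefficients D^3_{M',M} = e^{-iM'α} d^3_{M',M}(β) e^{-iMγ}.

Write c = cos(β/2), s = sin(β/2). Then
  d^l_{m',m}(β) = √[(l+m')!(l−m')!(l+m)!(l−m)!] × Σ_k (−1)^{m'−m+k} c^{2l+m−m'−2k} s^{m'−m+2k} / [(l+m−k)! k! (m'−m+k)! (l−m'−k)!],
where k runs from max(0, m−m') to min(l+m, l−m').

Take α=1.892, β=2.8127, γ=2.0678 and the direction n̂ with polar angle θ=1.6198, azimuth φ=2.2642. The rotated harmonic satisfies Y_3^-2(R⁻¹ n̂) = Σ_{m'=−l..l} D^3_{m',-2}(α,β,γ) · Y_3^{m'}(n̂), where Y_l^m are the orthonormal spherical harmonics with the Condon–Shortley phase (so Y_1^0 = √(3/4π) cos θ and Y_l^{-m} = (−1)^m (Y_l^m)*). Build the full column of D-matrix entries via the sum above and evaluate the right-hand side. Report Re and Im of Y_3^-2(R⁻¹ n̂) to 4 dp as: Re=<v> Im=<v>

Re=0.0676 Im=-0.3044

Need the full column D^3_{m',-2} for m'=−3..3 at α=1.892, β=2.8127, γ=2.0678.
cos(β/2)=0.163706, sin(β/2)=0.986509
d^3_{-3,-2}: single k=1 term ⇒ +0.000284;  D = -0.000263-0.000107i
d^3_{-2,-2}: k∈[0..1] ⇒ +0.000019 -0.003495 = -0.003476;  D = +0.000228-0.003468i
d^3_{-1,-2}: k∈[0..1] ⇒ -0.000367 +0.026640 = +0.026273;  D = +0.025419-0.006642i
d^3_{0,-2}: k∈[0..1] ⇒ +0.003828 -0.139026 = -0.135197;  D = +0.073728+0.113325i
d^3_{1,-2}: k∈[0..1] ⇒ -0.026640 +0.483694 = +0.457054;  D = -0.284828+0.357452i
d^3_{2,-2}: k∈[0..1] ⇒ +0.126913 -0.921736 = -0.794824;  D = -0.746199-0.273738i
d^3_{3,-2}: single k=0 term ⇒ -0.374668;  D = -0.011387+0.374495i
Y_3^{m'}(θ=1.6198,φ=2.2642) and Σ D·Y over m':
  (-0.0003-0.0001i)·(+0.3629-0.2027i)  (+0.0002-0.0035i)·(+0.0091-0.0491i)  (+0.0254-0.0066i)·(+0.2038+0.2453i)  (+0.0737+0.1133i)·(+0.0546+0.0000i)  (-0.2848+0.3575i)·(-0.2038+0.2453i)  (-0.7462-0.2737i)·(+0.0091+0.0491i)  (-0.0114+0.3745i)·(-0.3629-0.2027i)
Y_3^-2(R⁻¹ n̂) = +0.067616-0.304430i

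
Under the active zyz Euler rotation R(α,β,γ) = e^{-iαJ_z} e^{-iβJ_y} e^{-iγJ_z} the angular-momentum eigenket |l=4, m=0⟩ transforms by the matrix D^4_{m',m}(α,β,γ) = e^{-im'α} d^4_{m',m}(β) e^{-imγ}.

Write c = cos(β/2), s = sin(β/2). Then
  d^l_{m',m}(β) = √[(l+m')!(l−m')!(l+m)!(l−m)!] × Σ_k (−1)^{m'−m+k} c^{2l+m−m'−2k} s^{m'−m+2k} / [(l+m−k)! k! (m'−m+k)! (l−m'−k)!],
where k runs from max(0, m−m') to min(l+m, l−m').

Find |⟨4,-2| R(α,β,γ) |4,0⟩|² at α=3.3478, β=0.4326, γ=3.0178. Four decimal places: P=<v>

D^4_{-2,0}(3.3478,0.4326,3.0178) = e^{-i·-2·3.3478}·d^4_{-2,0}(0.4326)·e^{-i·0·3.0178}. Compute d first:
c=cos(0.4326/2)=0.976698, s=sin(0.4326/2)=0.214617; N=√[2·720·24·24]=910.735966
The bounds max(0,m−m')=2 and min(l+m,l−m')=4 give 3 terms
  k=2: (−1)^0·910.7360/(96)·0.9767^6·0.2146^2 = +0.379326
  k=3: (−1)^1·910.7360/(36)·0.9767^4·0.2146^4 = -0.048842
  k=4: (−1)^2·910.7360/(96)·0.9767^2·0.2146^6 = +0.000884
d^4_{-2,0}(0.4326) = +0.379326 -0.048842 +0.000884 = +0.331369
|D^4_{-2,0}|² = |d^4_{-2,0}(β)|² = (+0.331369)² = 0.109806 (the z-rotation phases have unit modulus)

P=0.1098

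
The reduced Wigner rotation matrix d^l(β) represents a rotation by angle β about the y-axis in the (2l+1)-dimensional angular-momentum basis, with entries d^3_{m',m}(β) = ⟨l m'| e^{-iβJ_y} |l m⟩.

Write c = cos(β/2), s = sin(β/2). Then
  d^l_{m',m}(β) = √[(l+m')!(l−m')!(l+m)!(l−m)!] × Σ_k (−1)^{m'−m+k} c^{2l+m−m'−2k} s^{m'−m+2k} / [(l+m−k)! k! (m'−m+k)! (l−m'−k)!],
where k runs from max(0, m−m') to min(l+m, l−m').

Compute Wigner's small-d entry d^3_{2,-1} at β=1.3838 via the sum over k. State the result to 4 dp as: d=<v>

d^3_{2,-1}(β=1.3838) via Wigner's sum:
c=cos(1.3838/2)=0.770035, s=sin(1.3838/2)=0.638001; N=√[120·1·2·24]=75.894664
k∈{0,1} keeps every argument non-negative
  k=0: (−1)^3·75.8947/(12)·0.7700^3·0.6380^3 = -0.749940
  k=1: (−1)^4·75.8947/(24)·0.7700^1·0.6380^5 = +0.257406
d^3_{2,-1}(1.3838) = -0.749940 +0.257406 = -0.492534

d=-0.4925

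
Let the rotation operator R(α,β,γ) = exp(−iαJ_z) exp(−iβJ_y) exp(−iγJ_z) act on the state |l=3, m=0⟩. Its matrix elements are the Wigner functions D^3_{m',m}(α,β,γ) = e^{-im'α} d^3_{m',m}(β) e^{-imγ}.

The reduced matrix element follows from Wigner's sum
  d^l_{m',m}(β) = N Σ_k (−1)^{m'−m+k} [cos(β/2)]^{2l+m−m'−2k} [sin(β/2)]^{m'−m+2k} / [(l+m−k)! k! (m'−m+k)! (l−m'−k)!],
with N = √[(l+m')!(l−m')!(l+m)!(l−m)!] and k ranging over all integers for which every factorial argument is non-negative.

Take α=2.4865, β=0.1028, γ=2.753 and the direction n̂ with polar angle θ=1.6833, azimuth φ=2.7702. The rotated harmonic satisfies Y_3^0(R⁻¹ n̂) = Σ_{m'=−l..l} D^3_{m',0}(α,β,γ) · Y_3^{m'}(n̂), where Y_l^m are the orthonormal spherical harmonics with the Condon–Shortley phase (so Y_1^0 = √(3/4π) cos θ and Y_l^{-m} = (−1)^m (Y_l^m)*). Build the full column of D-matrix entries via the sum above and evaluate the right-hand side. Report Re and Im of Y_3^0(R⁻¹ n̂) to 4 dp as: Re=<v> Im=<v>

Re=0.0154 Im=0.0000

Need the full column D^3_{m',0} for m'=−3..3 at α=2.4865, β=0.1028, γ=2.753.
cos(β/2)=0.998679, sin(β/2)=0.051377
d^3_{-3,0}: single k=3 term ⇒ +0.000604;  D = +0.000232+0.000558i
d^3_{-2,0}: k∈[2..3] ⇒ +0.014382 -0.000038 = +0.014344;  D = +0.003696-0.013859i
d^3_{-1,0}: k∈[1..3] ⇒ +0.176804 -0.001404 +0.000001 = +0.175402;  D = -0.139092+0.106860i
d^3_{0,0}: k∈[0..3] ⇒ +0.992102 -0.023631 +0.000063 -0.000000 = +0.968533;  D = +0.968533+0.000000i
d^3_{1,0}: k∈[0..2] ⇒ -0.176804 +0.001404 -0.000001 = -0.175402;  D = +0.139092+0.106860i
d^3_{2,0}: k∈[0..1] ⇒ +0.014382 -0.000038 = +0.014344;  D = +0.003696+0.013859i
d^3_{3,0}: single k=0 term ⇒ -0.000604;  D = -0.000232+0.000558i
Y_3^{m'}(θ=1.6833,φ=2.7702) and Σ D·Y over m':
  (+0.0002+0.0006i)·(-0.1805-0.3674i)  (+0.0037-0.0139i)·(-0.0834-0.0766i)  (-0.1391+0.1069i)·(+0.2804+0.1092i)  (+0.9685+0.0000i)·(+0.1230+0.0000i)  (+0.1391+0.1069i)·(-0.2804+0.1092i)  (+0.0037+0.0139i)·(-0.0834+0.0766i)  (-0.0002+0.0006i)·(+0.1805-0.3674i)
Y_3^0(R⁻¹ n̂) = +0.015422+0.000000i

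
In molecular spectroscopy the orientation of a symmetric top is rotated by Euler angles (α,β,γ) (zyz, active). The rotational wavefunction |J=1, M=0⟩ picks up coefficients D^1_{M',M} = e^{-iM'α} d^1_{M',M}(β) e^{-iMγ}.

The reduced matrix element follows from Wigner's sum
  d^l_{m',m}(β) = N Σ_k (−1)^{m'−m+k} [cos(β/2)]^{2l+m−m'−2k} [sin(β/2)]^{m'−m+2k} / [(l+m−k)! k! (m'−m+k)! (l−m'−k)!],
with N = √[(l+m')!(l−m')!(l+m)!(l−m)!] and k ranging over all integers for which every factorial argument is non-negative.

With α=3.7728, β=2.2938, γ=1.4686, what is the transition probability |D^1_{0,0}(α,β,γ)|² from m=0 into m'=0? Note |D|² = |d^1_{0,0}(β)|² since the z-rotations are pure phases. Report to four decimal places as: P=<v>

P=0.4378

First d^1_{0,0}(β=2.2938), then the phase factors e^{-i(0)α} and e^{-i(0)γ}:
Half-angle: c=0.411315, s=0.911493. N=√(1·1·1·1)=1.000000
k: max(0,(0)−(0))=0 … min(1+(0),1−(0))=1
  k=0: (−1)^0·1.0000/(1)·0.4113^2·0.9115^0 = +0.169180
  k=1: (−1)^1·1.0000/(1)·0.4113^0·0.9115^2 = -0.830820
d^1_{0,0}(2.2938) = +0.169180 -0.830820 = -0.661640
|D^1_{0,0}|² = |d^1_{0,0}(β)|² = (-0.661640)² = 0.437767 (the z-rotation phases have unit modulus)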